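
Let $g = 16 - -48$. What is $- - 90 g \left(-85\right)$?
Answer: $-489600$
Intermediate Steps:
$g = 64$ ($g = 16 + 48 = 64$)
$- - 90 g \left(-85\right) = - \left(-90\right) 64 \left(-85\right) = - \left(-5760\right) \left(-85\right) = \left(-1\right) 489600 = -489600$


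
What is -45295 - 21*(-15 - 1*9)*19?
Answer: -35719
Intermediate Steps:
-45295 - 21*(-15 - 1*9)*19 = -45295 - 21*(-15 - 9)*19 = -45295 - 21*(-24)*19 = -45295 - (-504)*19 = -45295 - 1*(-9576) = -45295 + 9576 = -35719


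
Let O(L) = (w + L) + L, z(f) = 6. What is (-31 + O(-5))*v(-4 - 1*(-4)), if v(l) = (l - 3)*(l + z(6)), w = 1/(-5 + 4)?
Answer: 756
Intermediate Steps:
w = -1 (w = 1/(-1) = -1)
v(l) = (-3 + l)*(6 + l) (v(l) = (l - 3)*(l + 6) = (-3 + l)*(6 + l))
O(L) = -1 + 2*L (O(L) = (-1 + L) + L = -1 + 2*L)
(-31 + O(-5))*v(-4 - 1*(-4)) = (-31 + (-1 + 2*(-5)))*(-18 + (-4 - 1*(-4))**2 + 3*(-4 - 1*(-4))) = (-31 + (-1 - 10))*(-18 + (-4 + 4)**2 + 3*(-4 + 4)) = (-31 - 11)*(-18 + 0**2 + 3*0) = -42*(-18 + 0 + 0) = -42*(-18) = 756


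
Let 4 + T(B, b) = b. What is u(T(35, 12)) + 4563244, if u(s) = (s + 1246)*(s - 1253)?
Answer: 3002014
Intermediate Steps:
T(B, b) = -4 + b
u(s) = (-1253 + s)*(1246 + s) (u(s) = (1246 + s)*(-1253 + s) = (-1253 + s)*(1246 + s))
u(T(35, 12)) + 4563244 = (-1561238 + (-4 + 12)² - 7*(-4 + 12)) + 4563244 = (-1561238 + 8² - 7*8) + 4563244 = (-1561238 + 64 - 56) + 4563244 = -1561230 + 4563244 = 3002014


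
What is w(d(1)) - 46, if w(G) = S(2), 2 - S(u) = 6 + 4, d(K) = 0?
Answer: -54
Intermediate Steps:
S(u) = -8 (S(u) = 2 - (6 + 4) = 2 - 1*10 = 2 - 10 = -8)
w(G) = -8
w(d(1)) - 46 = -8 - 46 = -54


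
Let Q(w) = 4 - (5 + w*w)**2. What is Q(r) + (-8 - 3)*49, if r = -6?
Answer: -2216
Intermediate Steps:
Q(w) = 4 - (5 + w**2)**2
Q(r) + (-8 - 3)*49 = (4 - (5 + (-6)**2)**2) + (-8 - 3)*49 = (4 - (5 + 36)**2) - 11*49 = (4 - 1*41**2) - 539 = (4 - 1*1681) - 539 = (4 - 1681) - 539 = -1677 - 539 = -2216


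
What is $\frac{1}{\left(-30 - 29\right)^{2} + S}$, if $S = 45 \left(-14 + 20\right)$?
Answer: $\frac{1}{3751} \approx 0.0002666$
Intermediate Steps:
$S = 270$ ($S = 45 \cdot 6 = 270$)
$\frac{1}{\left(-30 - 29\right)^{2} + S} = \frac{1}{\left(-30 - 29\right)^{2} + 270} = \frac{1}{\left(-59\right)^{2} + 270} = \frac{1}{3481 + 270} = \frac{1}{3751}$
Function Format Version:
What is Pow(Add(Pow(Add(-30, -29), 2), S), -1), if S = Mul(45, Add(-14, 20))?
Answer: Rational(1, 3751) ≈ 0.00026660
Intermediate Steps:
S = 270 (S = Mul(45, 6) = 270)
Pow(Add(Pow(Add(-30, -29), 2), S), -1) = Pow(Add(Pow(Add(-30, -29), 2), 270), -1) = Pow(Add(Pow(-59, 2), 270), -1) = Pow(Add(3481, 270), -1) = Pow(3751, -1) = Rational(1, 3751)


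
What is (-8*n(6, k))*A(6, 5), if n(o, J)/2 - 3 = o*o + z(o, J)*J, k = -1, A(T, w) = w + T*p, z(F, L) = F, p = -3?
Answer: 6864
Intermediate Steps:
A(T, w) = w - 3*T (A(T, w) = w + T*(-3) = w - 3*T)
n(o, J) = 6 + 2*o**2 + 2*J*o (n(o, J) = 6 + 2*(o*o + o*J) = 6 + 2*(o**2 + J*o) = 6 + (2*o**2 + 2*J*o) = 6 + 2*o**2 + 2*J*o)
(-8*n(6, k))*A(6, 5) = (-8*(6 + 2*6**2 + 2*(-1)*6))*(5 - 3*6) = (-8*(6 + 2*36 - 12))*(5 - 18) = -8*(6 + 72 - 12)*(-13) = -8*66*(-13) = -528*(-13) = 6864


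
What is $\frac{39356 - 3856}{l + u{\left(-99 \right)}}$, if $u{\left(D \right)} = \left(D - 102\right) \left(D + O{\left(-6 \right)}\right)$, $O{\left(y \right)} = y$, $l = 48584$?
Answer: $\frac{35500}{69689} \approx 0.50941$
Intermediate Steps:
$u{\left(D \right)} = \left(-102 + D\right) \left(-6 + D\right)$ ($u{\left(D \right)} = \left(D - 102\right) \left(D - 6\right) = \left(-102 + D\right) \left(-6 + D\right)$)
$\frac{39356 - 3856}{l + u{\left(-99 \right)}} = \frac{39356 - 3856}{48584 + \left(612 + \left(-99\right)^{2} - -10692\right)} = \frac{35500}{48584 + \left(612 + 9801 + 10692\right)} = \frac{35500}{48584 + 21105} = \frac{35500}{69689}$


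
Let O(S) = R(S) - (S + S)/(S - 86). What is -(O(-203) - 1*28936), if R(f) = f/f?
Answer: 8362621/289 ≈ 28936.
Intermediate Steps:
R(f) = 1
O(S) = 1 - 2*S/(-86 + S) (O(S) = 1 - (S + S)/(S - 86) = 1 - 2*S/(-86 + S))
-(O(-203) - 1*28936) = -((-86 - 1*(-203))/(-86 - 203) - 1*28936) = -((-86 + 203)/(-289) - 28936) = -(-1/289*117 - 28936) = -(-117/289 - 28936) = -1*(-8362621/289) = 8362621/289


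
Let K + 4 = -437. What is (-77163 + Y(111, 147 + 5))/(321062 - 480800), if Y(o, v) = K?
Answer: 12934/26623 ≈ 0.48582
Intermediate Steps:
K = -441 (K = -4 - 437 = -441)
Y(o, v) = -441
(-77163 + Y(111, 147 + 5))/(321062 - 480800) = (-77163 - 441)/(321062 - 480800) = -77604/(-159738) = -77604*(-1/159738) = 12934/26623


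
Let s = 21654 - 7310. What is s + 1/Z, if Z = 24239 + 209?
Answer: 350682113/24448 ≈ 14344.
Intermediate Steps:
Z = 24448
s = 14344
s + 1/Z = 14344 + 1/24448 = 350682113/24448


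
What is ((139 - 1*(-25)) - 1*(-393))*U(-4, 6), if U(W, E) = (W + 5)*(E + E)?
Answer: 6684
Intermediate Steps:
U(W, E) = 2*E*(5 + W) (U(W, E) = (5 + W)*(2*E) = 2*E*(5 + W))
((139 - 1*(-25)) - 1*(-393))*U(-4, 6) = ((139 - 1*(-25)) - 1*(-393))*(2*6*(5 - 4)) = ((139 + 25) + 393)*(2*6*1) = (164 + 393)*12 = 557*12 = 6684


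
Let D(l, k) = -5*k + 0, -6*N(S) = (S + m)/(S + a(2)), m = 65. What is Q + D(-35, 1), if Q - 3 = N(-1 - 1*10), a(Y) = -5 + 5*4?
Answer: -17/4 ≈ -4.2500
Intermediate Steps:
a(Y) = 15 (a(Y) = -5 + 20 = 15)
N(S) = -(65 + S)/(6*(15 + S)) (N(S) = -(S + 65)/(6*(S + 15)) = -(65 + S)/(6*(15 + S)))
D(l, k) = -5*k
Q = ¾ (Q = 3 + (-65 - (-1 - 1*10))/(6*(15 + (-1 - 1*10))) = 3 + (-65 - (-1 - 10))/(6*(15 + (-1 - 10))) = 3 + (-65 - 1*(-11))/(6*(15 - 11)) = 3 + (⅙)*(-65 + 11)/4 = 3 + (⅙)*(¼)*(-54) = 3 - 9/4 = ¾ ≈ 0.75000)
Q + D(-35, 1) = ¾ - 5*1 = ¾ - 5 = -17/4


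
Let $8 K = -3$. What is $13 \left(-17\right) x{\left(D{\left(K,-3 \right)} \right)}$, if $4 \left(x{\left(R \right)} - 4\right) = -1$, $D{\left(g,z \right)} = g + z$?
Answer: $- \frac{3315}{4} \approx -828.75$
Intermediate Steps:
$K = - \frac{3}{8}$ ($K = \frac{1}{8} \left(-3\right) = - \frac{3}{8} \approx -0.375$)
$x{\left(R \right)} = \frac{15}{4}$ ($x{\left(R \right)} = 4 + \frac{1}{4} \left(-1\right) = 4 - \frac{1}{4} = \frac{15}{4}$)
$13 \left(-17\right) x{\left(D{\left(K,-3 \right)} \right)} = 13 \left(-17\right) \frac{15}{4} = \left(-221\right) \frac{15}{4} = - \frac{3315}{4}$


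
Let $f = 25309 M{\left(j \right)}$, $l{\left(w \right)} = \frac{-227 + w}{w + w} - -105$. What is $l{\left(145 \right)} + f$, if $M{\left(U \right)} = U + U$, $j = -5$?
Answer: $- \frac{36682866}{145} \approx -2.5299 \cdot 10^{5}$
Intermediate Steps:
$l{\left(w \right)} = 105 + \frac{-227 + w}{2 w}$ ($l{\left(w \right)} = \frac{-227 + w}{2 w} + 105 = 105 + \frac{-227 + w}{2 w}$)
$M{\left(U \right)} = 2 U$
$f = -253090$ ($f = 25309 \cdot 2 \left(-5\right) = 25309 \left(-10\right) = -253090$)
$l{\left(145 \right)} + f = \frac{-227 + 211 \cdot 145}{2 \cdot 145} - 253090 = \frac{1}{2} \cdot \frac{1}{145} \left(-227 + 30595\right) - 253090 = \frac{1}{2} \cdot \frac{1}{145} \cdot 30368 - 253090 = \frac{15184}{145} - 253090 = - \frac{36682866}{145}$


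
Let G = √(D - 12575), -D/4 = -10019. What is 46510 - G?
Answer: 46510 - √27501 ≈ 46344.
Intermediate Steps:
D = 40076 (D = -4*(-10019) = 40076)
G = √27501 (G = √(40076 - 12575) = √27501 ≈ 165.83)
46510 - G = 46510 - √27501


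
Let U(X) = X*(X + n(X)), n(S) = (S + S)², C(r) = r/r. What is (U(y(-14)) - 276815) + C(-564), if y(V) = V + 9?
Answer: -277289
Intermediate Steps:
C(r) = 1
y(V) = 9 + V
n(S) = 4*S² (n(S) = (2*S)² = 4*S²)
U(X) = X*(X + 4*X²)
(U(y(-14)) - 276815) + C(-564) = ((9 - 14)²*(1 + 4*(9 - 14)) - 276815) + 1 = ((-5)²*(1 + 4*(-5)) - 276815) + 1 = (25*(1 - 20) - 276815) + 1 = (25*(-19) - 276815) + 1 = (-475 - 276815) + 1 = -277290 + 1 = -277289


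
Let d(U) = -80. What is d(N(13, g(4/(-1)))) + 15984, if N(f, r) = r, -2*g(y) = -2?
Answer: 15904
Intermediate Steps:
g(y) = 1 (g(y) = -½*(-2) = 1)
d(N(13, g(4/(-1)))) + 15984 = -80 + 15984 = 15904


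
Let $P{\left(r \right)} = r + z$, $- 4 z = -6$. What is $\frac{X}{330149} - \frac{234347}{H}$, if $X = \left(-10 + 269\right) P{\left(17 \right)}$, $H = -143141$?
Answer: $\frac{156110575609}{94515716018} \approx 1.6517$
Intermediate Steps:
$z = \frac{3}{2}$ ($z = \left(- \frac{1}{4}\right) \left(-6\right) = \frac{3}{2} \approx 1.5$)
$P{\left(r \right)} = \frac{3}{2} + r$ ($P{\left(r \right)} = r + \frac{3}{2} = \frac{3}{2} + r$)
$X = \frac{9583}{2}$ ($X = \left(-10 + 269\right) \left(\frac{3}{2} + 17\right) = 259 \cdot \frac{37}{2} = \frac{9583}{2} \approx 4791.5$)
$\frac{X}{330149} - \frac{234347}{H} = \frac{9583}{2 \cdot 330149} - \frac{234347}{-143141} = \frac{9583}{2} \cdot \frac{1}{330149} - - \frac{234347}{143141} = \frac{9583}{660298} + \frac{234347}{143141} = \frac{156110575609}{94515716018}$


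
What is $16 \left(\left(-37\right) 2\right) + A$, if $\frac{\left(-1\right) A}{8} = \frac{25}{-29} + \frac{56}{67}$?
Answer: $- \frac{2300104}{1943} \approx -1183.8$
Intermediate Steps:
$A = \frac{408}{1943}$ ($A = - 8 \left(\frac{25}{-29} + \frac{56}{67}\right) = - 8 \left(25 \left(- \frac{1}{29}\right) + 56 \cdot \frac{1}{67}\right) = - 8 \left(- \frac{25}{29} + \frac{56}{67}\right) = \left(-8\right) \left(- \frac{51}{1943}\right) = \frac{408}{1943} \approx 0.20998$)
$16 \left(\left(-37\right) 2\right) + A = 16 \left(\left(-37\right) 2\right) + \frac{408}{1943} = 16 \left(-74\right) + \frac{408}{1943} = -1184 + \frac{408}{1943} = - \frac{2300104}{1943}$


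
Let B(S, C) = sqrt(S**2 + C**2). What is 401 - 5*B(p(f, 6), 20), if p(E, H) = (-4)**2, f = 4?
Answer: 401 - 20*sqrt(41) ≈ 272.94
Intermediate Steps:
p(E, H) = 16
B(S, C) = sqrt(C**2 + S**2)
401 - 5*B(p(f, 6), 20) = 401 - 5*sqrt(20**2 + 16**2) = 401 - 5*sqrt(400 + 256) = 401 - 20*sqrt(41)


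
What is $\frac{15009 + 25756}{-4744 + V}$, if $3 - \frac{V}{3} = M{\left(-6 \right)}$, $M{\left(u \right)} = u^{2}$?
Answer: $- \frac{40765}{4843} \approx -8.4173$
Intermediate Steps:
$V = -99$ ($V = 9 - 3 \left(-6\right)^{2} = 9 - 108 = -99$)
$\frac{15009 + 25756}{-4744 + V} = \frac{15009 + 25756}{-4744 - 99} = \frac{40765}{-4843} = 40765 \left(- \frac{1}{4843}\right) = - \frac{40765}{4843}$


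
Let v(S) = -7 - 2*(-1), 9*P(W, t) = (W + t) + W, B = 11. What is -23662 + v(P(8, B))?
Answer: -23667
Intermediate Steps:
P(W, t) = t/9 + 2*W/9 (P(W, t) = ((W + t) + W)/9 = (t + 2*W)/9 = t/9 + 2*W/9)
v(S) = -5 (v(S) = -7 + 2 = -5)
-23662 + v(P(8, B)) = -23662 - 5 = -23667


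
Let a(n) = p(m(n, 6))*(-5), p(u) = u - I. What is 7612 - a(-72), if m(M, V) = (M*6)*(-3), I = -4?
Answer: 14112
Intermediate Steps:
m(M, V) = -18*M (m(M, V) = (6*M)*(-3) = -18*M)
p(u) = 4 + u (p(u) = u - 1*(-4) = u + 4 = 4 + u)
a(n) = -20 + 90*n (a(n) = (4 - 18*n)*(-5) = -20 + 90*n)
7612 - a(-72) = 7612 - (-20 + 90*(-72)) = 7612 - (-20 - 6480) = 7612 - 1*(-6500) = 7612 + 6500 = 14112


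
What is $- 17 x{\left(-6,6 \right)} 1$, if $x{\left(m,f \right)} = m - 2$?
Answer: $136$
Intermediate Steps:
$x{\left(m,f \right)} = -2 + m$ ($x{\left(m,f \right)} = m - 2 = -2 + m$)
$- 17 x{\left(-6,6 \right)} 1 = - 17 \left(-2 - 6\right) 1 = \left(-17\right) \left(-8\right) 1 = 136 \cdot 1 = 136$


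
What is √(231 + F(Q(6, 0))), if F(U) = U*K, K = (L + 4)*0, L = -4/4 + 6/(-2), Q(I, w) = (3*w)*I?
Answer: √231 ≈ 15.199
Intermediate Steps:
Q(I, w) = 3*I*w
L = -4 (L = -4*¼ + 6*(-½) = -1 - 3 = -4)
K = 0 (K = (-4 + 4)*0 = 0*0 = 0)
F(U) = 0 (F(U) = U*0 = 0)
√(231 + F(Q(6, 0))) = √(231 + 0) = √231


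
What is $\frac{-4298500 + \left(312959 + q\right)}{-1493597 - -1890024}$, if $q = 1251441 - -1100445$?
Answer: $- \frac{1633655}{396427} \approx -4.1209$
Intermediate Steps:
$q = 2351886$ ($q = 1251441 + 1100445 = 2351886$)
$\frac{-4298500 + \left(312959 + q\right)}{-1493597 - -1890024} = \frac{-4298500 + \left(312959 + 2351886\right)}{-1493597 - -1890024} = \frac{-4298500 + 2664845}{-1493597 + 1890024} = - \frac{1633655}{396427}$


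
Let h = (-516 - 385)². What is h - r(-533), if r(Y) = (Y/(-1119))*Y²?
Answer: 756985882/1119 ≈ 6.7648e+5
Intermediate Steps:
h = 811801 (h = (-901)² = 811801)
r(Y) = -Y³/1119 (r(Y) = (Y*(-1/1119))*Y² = (-Y/1119)*Y² = -Y³/1119)
h - r(-533) = 811801 - (-1)*(-533)³/1119 = 811801 - (-1)*(-151419437)/1119 = 811801 - 1*151419437/1119 = 811801 - 151419437/1119 = 756985882/1119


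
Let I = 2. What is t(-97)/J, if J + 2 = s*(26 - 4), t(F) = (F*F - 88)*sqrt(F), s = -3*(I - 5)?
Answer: 9321*I*sqrt(97)/196 ≈ 468.37*I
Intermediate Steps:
s = 9 (s = -3*(2 - 5) = -3*(-3) = 9)
t(F) = sqrt(F)*(-88 + F**2) (t(F) = (F**2 - 88)*sqrt(F) = (-88 + F**2)*sqrt(F) = sqrt(F)*(-88 + F**2))
J = 196 (J = -2 + 9*(26 - 4) = -2 + 9*22 = -2 + 198 = 196)
t(-97)/J = (sqrt(-97)*(-88 + (-97)**2))/196 = ((I*sqrt(97))*(-88 + 9409))*(1/196) = ((I*sqrt(97))*9321)*(1/196) = (9321*I*sqrt(97))*(1/196) = 9321*I*sqrt(97)/196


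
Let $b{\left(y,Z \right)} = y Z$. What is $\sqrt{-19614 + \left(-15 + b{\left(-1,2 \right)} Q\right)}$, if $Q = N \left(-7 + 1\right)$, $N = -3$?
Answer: $3 i \sqrt{2185} \approx 140.23 i$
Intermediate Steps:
$b{\left(y,Z \right)} = Z y$
$Q = 18$ ($Q = - 3 \left(-7 + 1\right) = \left(-3\right) \left(-6\right) = 18$)
$\sqrt{-19614 + \left(-15 + b{\left(-1,2 \right)} Q\right)} = \sqrt{-19614 + \left(-15 + 2 \left(-1\right) 18\right)} = \sqrt{-19614 - 51} = \sqrt{-19665} = 3 i \sqrt{2185}$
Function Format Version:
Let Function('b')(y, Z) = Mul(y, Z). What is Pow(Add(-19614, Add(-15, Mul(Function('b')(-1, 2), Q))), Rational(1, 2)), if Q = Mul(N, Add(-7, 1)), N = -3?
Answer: Mul(3, I, Pow(2185, Rational(1, 2))) ≈ Mul(140.23, I)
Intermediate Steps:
Function('b')(y, Z) = Mul(Z, y)
Q = 18 (Q = Mul(-3, Add(-7, 1)) = Mul(-3, -6) = 18)
Pow(Add(-19614, Add(-15, Mul(Function('b')(-1, 2), Q))), Rational(1, 2)) = Pow(Add(-19614, Add(-15, Mul(Mul(2, -1), 18))), Rational(1, 2)) = Pow(Add(-19614, Add(-15, Mul(-2, 18))), Rational(1, 2)) = Pow(Add(-19614, Add(-15, -36)), Rational(1, 2)) = Pow(Add(-19614, -51), Rational(1, 2)) = Pow(-19665, Rational(1, 2)) = Mul(3, I, Pow(2185, Rational(1, 2)))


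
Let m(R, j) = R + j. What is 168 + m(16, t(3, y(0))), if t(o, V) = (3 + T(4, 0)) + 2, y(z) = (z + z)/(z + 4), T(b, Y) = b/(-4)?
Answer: 188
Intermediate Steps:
T(b, Y) = -b/4 (T(b, Y) = b*(-¼) = -b/4)
y(z) = 2*z/(4 + z) (y(z) = (2*z)/(4 + z) = 2*z/(4 + z))
t(o, V) = 4 (t(o, V) = (3 - ¼*4) + 2 = (3 - 1) + 2 = 2 + 2 = 4)
168 + m(16, t(3, y(0))) = 168 + (16 + 4) = 168 + 20 = 188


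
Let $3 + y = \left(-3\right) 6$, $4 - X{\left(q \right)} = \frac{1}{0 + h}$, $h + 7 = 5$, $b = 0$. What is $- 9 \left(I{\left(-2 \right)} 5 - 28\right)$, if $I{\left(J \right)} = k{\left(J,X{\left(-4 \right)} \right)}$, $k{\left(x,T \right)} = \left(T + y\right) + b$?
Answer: $\frac{1989}{2} \approx 994.5$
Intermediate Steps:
$h = -2$ ($h = -7 + 5 = -2$)
$X{\left(q \right)} = \frac{9}{2}$ ($X{\left(q \right)} = 4 - \frac{1}{0 - 2} = 4 - \frac{1}{-2} = 4 - - \frac{1}{2} = 4 + \frac{1}{2} = \frac{9}{2}$)
$y = -21$ ($y = -3 - 18 = -21$)
$k{\left(x,T \right)} = -21 + T$ ($k{\left(x,T \right)} = \left(T - 21\right) + 0 = \left(-21 + T\right) + 0 = -21 + T$)
$I{\left(J \right)} = - \frac{33}{2}$ ($I{\left(J \right)} = -21 + \frac{9}{2} = - \frac{33}{2}$)
$- 9 \left(I{\left(-2 \right)} 5 - 28\right) = - 9 \left(\left(- \frac{33}{2}\right) 5 - 28\right) = - 9 \left(- \frac{165}{2} - 28\right) = \left(-9\right) \left(- \frac{221}{2}\right) = \frac{1989}{2}$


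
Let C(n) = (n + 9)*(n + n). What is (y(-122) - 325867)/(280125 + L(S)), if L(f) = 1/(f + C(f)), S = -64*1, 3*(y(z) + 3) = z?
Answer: -6820658432/5862456003 ≈ -1.1634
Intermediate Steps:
y(z) = -3 + z/3
S = -64
C(n) = 2*n*(9 + n) (C(n) = (9 + n)*(2*n) = 2*n*(9 + n))
L(f) = 1/(f + 2*f*(9 + f))
(y(-122) - 325867)/(280125 + L(S)) = ((-3 + (⅓)*(-122)) - 325867)/(280125 + 1/((-64)*(19 + 2*(-64)))) = ((-3 - 122/3) - 325867)/(280125 - 1/(64*(19 - 128))) = (-131/3 - 325867)/(280125 - 1/64/(-109)) = -977732/(3*(280125 - 1/64*(-1/109))) = -977732/(3*(280125 + 1/6976)) = -977732/(3*1954152001/6976) = -977732/3*6976/1954152001 = -6820658432/5862456003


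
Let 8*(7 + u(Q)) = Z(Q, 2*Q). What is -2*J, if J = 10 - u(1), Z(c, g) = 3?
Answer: -133/4 ≈ -33.250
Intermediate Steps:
u(Q) = -53/8 (u(Q) = -7 + (1/8)*3 = -7 + 3/8 = -53/8)
J = 133/8 (J = 10 - 1*(-53/8) = 10 + 53/8 = 133/8 ≈ 16.625)
-2*J = -2*133/8 = -133/4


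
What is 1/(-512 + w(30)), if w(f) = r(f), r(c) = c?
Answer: -1/482 ≈ -0.0020747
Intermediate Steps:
w(f) = f
1/(-512 + w(30)) = 1/(-512 + 30) = 1/(-482) = -1/482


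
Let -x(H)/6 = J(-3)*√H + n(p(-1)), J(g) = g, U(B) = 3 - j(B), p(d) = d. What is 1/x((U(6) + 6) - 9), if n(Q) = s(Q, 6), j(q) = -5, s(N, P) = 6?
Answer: ⅑ + √5/18 ≈ 0.23534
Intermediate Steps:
U(B) = 8 (U(B) = 3 - 1*(-5) = 3 + 5 = 8)
n(Q) = 6
x(H) = -36 + 18*√H (x(H) = -6*(-3*√H + 6) = -6*(6 - 3*√H) = -36 + 18*√H)
1/x((U(6) + 6) - 9) = 1/(-36 + 18*√((8 + 6) - 9)) = 1/(-36 + 18*√(14 - 9)) = 1/(-36 + 18*√5)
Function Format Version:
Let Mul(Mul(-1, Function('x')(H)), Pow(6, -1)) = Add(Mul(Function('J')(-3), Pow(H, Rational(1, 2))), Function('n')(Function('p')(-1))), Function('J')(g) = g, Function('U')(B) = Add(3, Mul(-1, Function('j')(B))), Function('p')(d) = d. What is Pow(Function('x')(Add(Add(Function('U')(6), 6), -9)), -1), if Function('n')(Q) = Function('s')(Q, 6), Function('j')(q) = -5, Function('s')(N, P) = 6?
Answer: Add(Rational(1, 9), Mul(Rational(1, 18), Pow(5, Rational(1, 2)))) ≈ 0.23534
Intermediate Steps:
Function('U')(B) = 8 (Function('U')(B) = Add(3, Mul(-1, -5)) = Add(3, 5) = 8)
Function('n')(Q) = 6
Function('x')(H) = Add(-36, Mul(18, Pow(H, Rational(1, 2)))) (Function('x')(H) = Mul(-6, Add(Mul(-3, Pow(H, Rational(1, 2))), 6)) = Mul(-6, Add(6, Mul(-3, Pow(H, Rational(1, 2))))) = Add(-36, Mul(18, Pow(H, Rational(1, 2)))))
Pow(Function('x')(Add(Add(Function('U')(6), 6), -9)), -1) = Pow(Add(-36, Mul(18, Pow(Add(Add(8, 6), -9), Rational(1, 2)))), -1) = Pow(Add(-36, Mul(18, Pow(Add(14, -9), Rational(1, 2)))), -1) = Pow(Add(-36, Mul(18, Pow(5, Rational(1, 2)))), -1)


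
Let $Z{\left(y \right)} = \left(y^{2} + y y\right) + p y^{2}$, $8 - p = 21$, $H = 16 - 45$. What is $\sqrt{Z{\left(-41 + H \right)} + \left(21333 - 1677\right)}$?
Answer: $2 i \sqrt{8561} \approx 185.05 i$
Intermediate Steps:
$H = -29$
$p = -13$ ($p = 8 - 21 = -13$)
$Z{\left(y \right)} = - 11 y^{2}$ ($Z{\left(y \right)} = \left(y^{2} + y y\right) - 13 y^{2} = \left(y^{2} + y^{2}\right) - 13 y^{2} = 2 y^{2} - 13 y^{2} = - 11 y^{2}$)
$\sqrt{Z{\left(-41 + H \right)} + \left(21333 - 1677\right)} = \sqrt{- 11 \left(-41 - 29\right)^{2} + \left(21333 - 1677\right)} = \sqrt{- 11 \left(-70\right)^{2} + \left(21333 - 1677\right)} = \sqrt{\left(-11\right) 4900 + 19656} = \sqrt{-53900 + 19656} = \sqrt{-34244} = 2 i \sqrt{8561}$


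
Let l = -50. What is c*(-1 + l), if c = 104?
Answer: -5304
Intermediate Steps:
c*(-1 + l) = 104*(-1 - 50) = 104*(-51) = -5304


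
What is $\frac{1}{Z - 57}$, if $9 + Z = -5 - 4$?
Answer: $- \frac{1}{75} \approx -0.013333$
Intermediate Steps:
$Z = -18$ ($Z = -9 - 9 = -18$)
$\frac{1}{Z - 57} = \frac{1}{-18 - 57} = \frac{1}{-75} = - \frac{1}{75}$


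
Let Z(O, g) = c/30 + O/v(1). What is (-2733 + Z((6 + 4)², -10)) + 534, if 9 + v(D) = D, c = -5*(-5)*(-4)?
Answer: -13289/6 ≈ -2214.8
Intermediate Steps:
c = -100 (c = 25*(-4) = -100)
v(D) = -9 + D
Z(O, g) = -10/3 - O/8 (Z(O, g) = -100/30 + O/(-9 + 1) = -100*1/30 + O/(-8) = -10/3 + O*(-⅛) = -10/3 - O/8)
(-2733 + Z((6 + 4)², -10)) + 534 = (-2733 + (-10/3 - (6 + 4)²/8)) + 534 = (-2733 + (-10/3 - ⅛*10²)) + 534 = (-2733 + (-10/3 - ⅛*100)) + 534 = (-2733 + (-10/3 - 25/2)) + 534 = (-2733 - 95/6) + 534 = -16493/6 + 534 = -13289/6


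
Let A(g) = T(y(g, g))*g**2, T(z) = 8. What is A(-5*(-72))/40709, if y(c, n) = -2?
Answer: 1036800/40709 ≈ 25.469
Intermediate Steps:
A(g) = 8*g**2
A(-5*(-72))/40709 = (8*(-5*(-72))**2)/40709 = (8*360**2)*(1/40709) = (8*129600)*(1/40709) = 1036800*(1/40709) = 1036800/40709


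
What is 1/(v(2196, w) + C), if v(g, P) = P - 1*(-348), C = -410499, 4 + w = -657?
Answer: -1/410812 ≈ -2.4342e-6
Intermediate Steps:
w = -661 (w = -4 - 657 = -661)
v(g, P) = 348 + P (v(g, P) = P + 348 = 348 + P)
1/(v(2196, w) + C) = 1/((348 - 661) - 410499) = 1/(-313 - 410499) = 1/(-410812) = -1/410812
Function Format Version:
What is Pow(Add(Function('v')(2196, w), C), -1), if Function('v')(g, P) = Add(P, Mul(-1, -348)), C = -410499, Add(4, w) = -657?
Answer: Rational(-1, 410812) ≈ -2.4342e-6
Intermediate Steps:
w = -661 (w = Add(-4, -657) = -661)
Function('v')(g, P) = Add(348, P) (Function('v')(g, P) = Add(P, 348) = Add(348, P))
Pow(Add(Function('v')(2196, w), C), -1) = Pow(Add(Add(348, -661), -410499), -1) = Pow(Add(-313, -410499), -1) = Pow(-410812, -1) = Rational(-1, 410812)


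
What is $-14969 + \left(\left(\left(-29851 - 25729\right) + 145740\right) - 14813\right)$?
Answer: $60378$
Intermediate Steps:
$-14969 + \left(\left(\left(-29851 - 25729\right) + 145740\right) - 14813\right) = -14969 + \left(\left(-55580 + 145740\right) - 14813\right) = -14969 + \left(90160 - 14813\right) = -14969 + 75347 = 60378$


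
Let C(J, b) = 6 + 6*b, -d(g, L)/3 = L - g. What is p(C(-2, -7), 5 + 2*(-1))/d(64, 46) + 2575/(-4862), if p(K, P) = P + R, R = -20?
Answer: -55426/65637 ≈ -0.84443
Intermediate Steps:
d(g, L) = -3*L + 3*g (d(g, L) = -3*(L - g) = -3*L + 3*g)
p(K, P) = -20 + P (p(K, P) = P - 20 = -20 + P)
p(C(-2, -7), 5 + 2*(-1))/d(64, 46) + 2575/(-4862) = (-20 + (5 + 2*(-1)))/(-3*46 + 3*64) + 2575/(-4862) = (-20 + (5 - 2))/(-138 + 192) + 2575*(-1/4862) = (-20 + 3)/54 - 2575/4862 = -17*1/54 - 2575/4862 = -17/54 - 2575/4862 = -55426/65637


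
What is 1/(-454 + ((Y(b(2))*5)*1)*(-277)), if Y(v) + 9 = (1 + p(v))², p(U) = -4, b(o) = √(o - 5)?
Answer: -1/454 ≈ -0.0022026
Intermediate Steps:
b(o) = √(-5 + o)
Y(v) = 0 (Y(v) = -9 + (1 - 4)² = -9 + (-3)² = -9 + 9 = 0)
1/(-454 + ((Y(b(2))*5)*1)*(-277)) = 1/(-454 + ((0*5)*1)*(-277)) = 1/(-454 + (0*1)*(-277)) = 1/(-454 + 0*(-277)) = 1/(-454 + 0) = 1/(-454) = -1/454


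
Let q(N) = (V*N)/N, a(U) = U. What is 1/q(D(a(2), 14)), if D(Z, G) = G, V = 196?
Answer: 1/196 ≈ 0.0051020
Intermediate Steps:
q(N) = 196 (q(N) = (196*N)/N = 196)
1/q(D(a(2), 14)) = 1/196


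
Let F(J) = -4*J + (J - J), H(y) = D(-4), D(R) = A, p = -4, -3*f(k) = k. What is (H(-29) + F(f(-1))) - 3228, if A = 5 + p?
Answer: -9685/3 ≈ -3228.3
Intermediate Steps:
f(k) = -k/3
A = 1 (A = 5 - 4 = 1)
D(R) = 1
H(y) = 1
F(J) = -4*J (F(J) = -4*J + 0 = -4*J)
(H(-29) + F(f(-1))) - 3228 = (1 - (-4)*(-1)/3) - 3228 = (1 - 4*⅓) - 3228 = (1 - 4/3) - 3228 = -⅓ - 3228 = -9685/3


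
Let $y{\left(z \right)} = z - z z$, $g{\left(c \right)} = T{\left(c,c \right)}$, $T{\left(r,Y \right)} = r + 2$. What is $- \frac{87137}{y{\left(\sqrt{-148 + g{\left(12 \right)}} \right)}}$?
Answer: $- \frac{87137}{135} + \frac{87137 i \sqrt{134}}{18090} \approx -645.46 + 55.759 i$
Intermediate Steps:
$T{\left(r,Y \right)} = 2 + r$
$g{\left(c \right)} = 2 + c$
$y{\left(z \right)} = z - z^{2}$
$- \frac{87137}{y{\left(\sqrt{-148 + g{\left(12 \right)}} \right)}} = - \frac{87137}{\sqrt{-148 + \left(2 + 12\right)} \left(1 - \sqrt{-148 + \left(2 + 12\right)}\right)} = - \frac{87137}{\sqrt{-148 + 14} \left(1 - \sqrt{-148 + 14}\right)} = - \frac{87137}{\sqrt{-134} \left(1 - \sqrt{-134}\right)} = - \frac{87137}{i \sqrt{134} \left(1 - i \sqrt{134}\right)} = - 87137 \left(- \frac{i \sqrt{134}}{134 \left(1 - i \sqrt{134}\right)}\right) = \frac{87137 i \sqrt{134}}{134 \left(1 - i \sqrt{134}\right)}$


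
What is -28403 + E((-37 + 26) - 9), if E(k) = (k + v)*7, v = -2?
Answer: -28557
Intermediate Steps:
E(k) = -14 + 7*k (E(k) = (k - 2)*7 = (-2 + k)*7 = -14 + 7*k)
-28403 + E((-37 + 26) - 9) = -28403 + (-14 + 7*((-37 + 26) - 9)) = -28403 + (-14 + 7*(-11 - 9)) = -28403 + (-14 + 7*(-20)) = -28403 + (-14 - 140) = -28403 - 154 = -28557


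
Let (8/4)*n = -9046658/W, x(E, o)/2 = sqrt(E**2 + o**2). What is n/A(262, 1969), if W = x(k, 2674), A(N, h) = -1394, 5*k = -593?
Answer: 93845*sqrt(179108549)/2072010932 ≈ 0.60615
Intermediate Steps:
k = -593/5 (k = (1/5)*(-593) = -593/5 ≈ -118.60)
x(E, o) = 2*sqrt(E**2 + o**2)
W = 2*sqrt(179108549)/5 (W = 2*sqrt((-593/5)**2 + 2674**2) = 2*sqrt(351649/25 + 7150276) = 2*sqrt(179108549/25) = 2*(sqrt(179108549)/5) = 2*sqrt(179108549)/5 ≈ 5353.3)
n = -93845*sqrt(179108549)/1486378 (n = (-9046658*5*sqrt(179108549)/358217098)/2 = (-93845*sqrt(179108549)/743189)/2 = -93845*sqrt(179108549)/1486378 ≈ -844.97)
n/A(262, 1969) = -93845*sqrt(179108549)/1486378/(-1394) = -93845*sqrt(179108549)/1486378*(-1/1394) = 93845*sqrt(179108549)/2072010932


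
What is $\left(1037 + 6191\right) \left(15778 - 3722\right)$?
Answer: $87140768$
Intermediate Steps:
$\left(1037 + 6191\right) \left(15778 - 3722\right) = 7228 \left(15778 - 3722\right) = 7228 \cdot 12056 = 87140768$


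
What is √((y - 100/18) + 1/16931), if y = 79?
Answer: 10*√1894815934/50793 ≈ 8.5700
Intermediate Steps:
√((y - 100/18) + 1/16931) = √((79 - 100/18) + 1/16931) = √((79 + (1/18)*(-100)) + 1/16931) = √((79 - 50/9) + 1/16931) = √(661/9 + 1/16931) = √(11191400/152379) = 10*√1894815934/50793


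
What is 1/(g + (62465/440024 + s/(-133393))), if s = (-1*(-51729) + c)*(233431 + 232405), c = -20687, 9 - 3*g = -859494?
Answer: 4515086264/804119005996653 ≈ 5.6149e-6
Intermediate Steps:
g = 286501 (g = 3 - 1/3*(-859494) = 3 + 286498 = 286501)
s = 14460481112 (s = (-1*(-51729) - 20687)*(233431 + 232405) = (51729 - 20687)*465836 = 31042*465836 = 14460481112)
1/(g + (62465/440024 + s/(-133393))) = 1/(286501 + (62465/440024 + 14460481112/(-133393))) = 1/(286501 + (62465*(1/440024) + 14460481112*(-1/133393))) = 1/(286501 + (4805/33848 - 14460481112/133393)) = 1/(286501 - 489457723725611/4515086264) = 1/(804119005996653/4515086264) = 4515086264/804119005996653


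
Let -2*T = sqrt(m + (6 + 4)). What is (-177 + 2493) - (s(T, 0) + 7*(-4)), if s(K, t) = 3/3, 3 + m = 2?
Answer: 2343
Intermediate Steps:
m = -1 (m = -3 + 2 = -1)
T = -3/2 (T = -sqrt(-1 + (6 + 4))/2 = -sqrt(-1 + 10)/2 = -sqrt(9)/2 = -1/2*3 = -3/2 ≈ -1.5000)
s(K, t) = 1 (s(K, t) = 3*(1/3) = 1)
(-177 + 2493) - (s(T, 0) + 7*(-4)) = (-177 + 2493) - (1 + 7*(-4)) = 2316 - (1 - 28) = 2316 - 1*(-27) = 2316 + 27 = 2343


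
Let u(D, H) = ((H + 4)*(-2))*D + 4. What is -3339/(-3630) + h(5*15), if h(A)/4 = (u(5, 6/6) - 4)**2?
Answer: 12101113/1210 ≈ 10001.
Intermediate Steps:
u(D, H) = 4 + D*(-8 - 2*H) (u(D, H) = ((4 + H)*(-2))*D + 4 = (-8 - 2*H)*D + 4 = D*(-8 - 2*H) + 4 = 4 + D*(-8 - 2*H))
h(A) = 10000 (h(A) = 4*((4 - 8*5 - 2*5*6/6) - 4)**2 = 4*((4 - 40 - 2*5*6*(1/6)) - 4)**2 = 4*((4 - 40 - 2*5*1) - 4)**2 = 4*((4 - 40 - 10) - 4)**2 = 4*(-46 - 4)**2 = 4*(-50)**2 = 4*2500 = 10000)
-3339/(-3630) + h(5*15) = -3339/(-3630) + 10000 = -3339*(-1/3630) + 10000 = 1113/1210 + 10000 = 12101113/1210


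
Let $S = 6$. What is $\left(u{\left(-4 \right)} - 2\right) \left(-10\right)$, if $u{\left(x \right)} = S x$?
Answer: $260$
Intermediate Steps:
$u{\left(x \right)} = 6 x$
$\left(u{\left(-4 \right)} - 2\right) \left(-10\right) = \left(6 \left(-4\right) - 2\right) \left(-10\right) = \left(-24 - 2\right) \left(-10\right) = \left(-26\right) \left(-10\right) = 260$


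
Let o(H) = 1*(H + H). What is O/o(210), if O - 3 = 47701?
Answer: 11926/105 ≈ 113.58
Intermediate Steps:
O = 47704 (O = 3 + 47701 = 47704)
o(H) = 2*H (o(H) = 1*(2*H) = 2*H)
O/o(210) = 47704/((2*210)) = 47704/420 = 47704*(1/420) = 11926/105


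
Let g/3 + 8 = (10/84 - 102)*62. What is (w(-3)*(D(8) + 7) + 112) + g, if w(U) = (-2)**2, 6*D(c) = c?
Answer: -395399/21 ≈ -18829.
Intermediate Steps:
D(c) = c/6
g = -132817/7 (g = -24 + 3*((10/84 - 102)*62) = -24 + 3*((10*(1/84) - 102)*62) = -24 + 3*((5/42 - 102)*62) = -24 + 3*(-4279/42*62) = -24 + 3*(-132649/21) = -24 - 132649/7 = -132817/7 ≈ -18974.)
w(U) = 4
(w(-3)*(D(8) + 7) + 112) + g = (4*((1/6)*8 + 7) + 112) - 132817/7 = (4*(4/3 + 7) + 112) - 132817/7 = (4*(25/3) + 112) - 132817/7 = (100/3 + 112) - 132817/7 = 436/3 - 132817/7 = -395399/21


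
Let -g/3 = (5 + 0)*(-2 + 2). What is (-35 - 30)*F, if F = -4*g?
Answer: 0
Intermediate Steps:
g = 0 (g = -3*(5 + 0)*(-2 + 2) = -15*0 = -3*0 = 0)
F = 0 (F = -4*0 = 0)
(-35 - 30)*F = (-35 - 30)*0 = -65*0 = 0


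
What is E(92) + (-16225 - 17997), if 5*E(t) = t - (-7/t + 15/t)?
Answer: -3933416/115 ≈ -34204.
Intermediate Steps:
E(t) = -8/(5*t) + t/5 (E(t) = (t - (-7/t + 15/t))/5 = (t - 8/t)/5 = -8/(5*t) + t/5)
E(92) + (-16225 - 17997) = (⅕)*(-8 + 92²)/92 + (-16225 - 17997) = (⅕)*(1/92)*(-8 + 8464) - 34222 = (⅕)*(1/92)*8456 - 34222 = 2114/115 - 34222 = -3933416/115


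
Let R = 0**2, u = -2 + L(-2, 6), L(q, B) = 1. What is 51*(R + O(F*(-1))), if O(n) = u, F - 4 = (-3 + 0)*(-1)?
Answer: -51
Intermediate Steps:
F = 7 (F = 4 + (-3 + 0)*(-1) = 4 - 3*(-1) = 4 + 3 = 7)
u = -1 (u = -2 + 1 = -1)
O(n) = -1
R = 0
51*(R + O(F*(-1))) = 51*(0 - 1) = 51*(-1) = -51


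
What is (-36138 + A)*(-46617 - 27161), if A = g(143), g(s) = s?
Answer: 2655639110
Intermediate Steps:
A = 143
(-36138 + A)*(-46617 - 27161) = (-36138 + 143)*(-46617 - 27161) = -35995*(-73778) = 2655639110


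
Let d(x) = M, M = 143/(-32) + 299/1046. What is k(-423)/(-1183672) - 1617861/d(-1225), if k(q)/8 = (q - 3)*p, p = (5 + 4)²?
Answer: 1335405829736998/3452623265 ≈ 3.8678e+5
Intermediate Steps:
p = 81 (p = 9² = 81)
M = -70005/16736 (M = 143*(-1/32) + 299*(1/1046) = -143/32 + 299/1046 = -70005/16736 ≈ -4.1829)
k(q) = -1944 + 648*q (k(q) = 8*((q - 3)*81) = 8*((-3 + q)*81) = 8*(-243 + 81*q) = -1944 + 648*q)
d(x) = -70005/16736
k(-423)/(-1183672) - 1617861/d(-1225) = (-1944 + 648*(-423))/(-1183672) - 1617861/(-70005/16736) = (-1944 - 274104)*(-1/1183672) - 1617861*(-16736/70005) = -276048*(-1/1183672) + 9025507232/23335 = 34506/147959 + 9025507232/23335 = 1335405829736998/3452623265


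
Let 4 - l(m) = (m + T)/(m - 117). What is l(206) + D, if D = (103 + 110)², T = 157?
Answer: 4037834/89 ≈ 45369.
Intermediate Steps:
D = 45369 (D = 213² = 45369)
l(m) = 4 - (157 + m)/(-117 + m) (l(m) = 4 - (m + 157)/(m - 117) = 4 - (157 + m)/(-117 + m))
l(206) + D = (-625 + 3*206)/(-117 + 206) + 45369 = (-625 + 618)/89 + 45369 = (1/89)*(-7) + 45369 = -7/89 + 45369 = 4037834/89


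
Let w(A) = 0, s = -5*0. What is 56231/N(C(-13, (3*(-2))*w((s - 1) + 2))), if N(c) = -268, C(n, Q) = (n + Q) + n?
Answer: -56231/268 ≈ -209.82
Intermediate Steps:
s = 0
C(n, Q) = Q + 2*n (C(n, Q) = (Q + n) + n = Q + 2*n)
56231/N(C(-13, (3*(-2))*w((s - 1) + 2))) = 56231/(-268) = 56231*(-1/268) = -56231/268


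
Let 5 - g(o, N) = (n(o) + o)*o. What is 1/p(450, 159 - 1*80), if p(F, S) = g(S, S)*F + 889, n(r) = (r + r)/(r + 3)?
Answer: -41/117826201 ≈ -3.4797e-7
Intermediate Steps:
n(r) = 2*r/(3 + r) (n(r) = (2*r)/(3 + r) = 2*r/(3 + r))
g(o, N) = 5 - o*(o + 2*o/(3 + o)) (g(o, N) = 5 - (2*o/(3 + o) + o)*o = 5 - (o + 2*o/(3 + o))*o = 5 - o*(o + 2*o/(3 + o)))
p(F, S) = 889 + F*(-2*S**2 + (3 + S)*(5 - S**2))/(3 + S) (p(F, S) = ((-2*S**2 + (3 + S)*(5 - S**2))/(3 + S))*F + 889 = F*(-2*S**2 + (3 + S)*(5 - S**2))/(3 + S) + 889 = 889 + F*(-2*S**2 + (3 + S)*(5 - S**2))/(3 + S))
1/p(450, 159 - 1*80) = 1/((2667 + 889*(159 - 1*80) - 1*450*(2*(159 - 1*80)**2 + (-5 + (159 - 1*80)**2)*(3 + (159 - 1*80))))/(3 + (159 - 1*80))) = 1/((2667 + 889*(159 - 80) - 1*450*(2*(159 - 80)**2 + (-5 + (159 - 80)**2)*(3 + (159 - 80))))/(3 + (159 - 80))) = 1/((2667 + 889*79 - 1*450*(2*79**2 + (-5 + 79**2)*(3 + 79)))/(3 + 79)) = 1/((2667 + 70231 - 1*450*(2*6241 + (-5 + 6241)*82))/82) = 1/((2667 + 70231 - 1*450*(12482 + 6236*82))/82) = 1/((2667 + 70231 - 1*450*(12482 + 511352))/82) = 1/((2667 + 70231 - 1*450*523834)/82) = 1/((2667 + 70231 - 235725300)/82) = 1/((1/82)*(-235652402)) = 1/(-117826201/41) = -41/117826201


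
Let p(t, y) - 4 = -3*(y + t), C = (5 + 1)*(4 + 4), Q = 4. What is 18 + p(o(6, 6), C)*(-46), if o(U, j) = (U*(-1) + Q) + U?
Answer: 7010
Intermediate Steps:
C = 48 (C = 6*8 = 48)
o(U, j) = 4 (o(U, j) = (U*(-1) + 4) + U = (-U + 4) + U = (4 - U) + U = 4)
p(t, y) = 4 - 3*t - 3*y (p(t, y) = 4 - 3*(y + t) = 4 - 3*(t + y) = 4 + (-3*t - 3*y) = 4 - 3*t - 3*y)
18 + p(o(6, 6), C)*(-46) = 18 + (4 - 3*4 - 3*48)*(-46) = 18 + (4 - 12 - 144)*(-46) = 18 - 152*(-46) = 18 + 6992 = 7010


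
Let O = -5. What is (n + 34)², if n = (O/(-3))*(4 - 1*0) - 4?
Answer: 12100/9 ≈ 1344.4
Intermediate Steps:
n = 8/3 (n = (-5/(-3))*(4 - 1*0) - 4 = (-5*(-⅓))*(4 + 0) - 4 = (5/3)*4 - 4 = 20/3 - 4 = 8/3 ≈ 2.6667)
(n + 34)² = (8/3 + 34)² = (110/3)² = 12100/9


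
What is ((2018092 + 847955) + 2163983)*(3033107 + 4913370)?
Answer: 39971017704310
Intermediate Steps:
((2018092 + 847955) + 2163983)*(3033107 + 4913370) = (2866047 + 2163983)*7946477 = 5030030*7946477 = 39971017704310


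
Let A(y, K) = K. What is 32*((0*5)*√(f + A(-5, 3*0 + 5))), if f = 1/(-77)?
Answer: 0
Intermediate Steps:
f = -1/77 ≈ -0.012987
32*((0*5)*√(f + A(-5, 3*0 + 5))) = 32*((0*5)*√(-1/77 + (3*0 + 5))) = 32*(0*√(-1/77 + (0 + 5))) = 32*(0*√(-1/77 + 5)) = 32*(0*√(384/77)) = 32*(0*(8*√462/77)) = 32*0 = 0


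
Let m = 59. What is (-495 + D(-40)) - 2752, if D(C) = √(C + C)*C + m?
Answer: -3188 - 160*I*√5 ≈ -3188.0 - 357.77*I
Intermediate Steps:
D(C) = 59 + √2*C^(3/2) (D(C) = √(C + C)*C + 59 = √(2*C)*C + 59 = (√2*√C)*C + 59 = √2*C^(3/2) + 59 = 59 + √2*C^(3/2))
(-495 + D(-40)) - 2752 = (-495 + (59 + √2*(-40)^(3/2))) - 2752 = (-495 + (59 + √2*(-80*I*√10))) - 2752 = (-495 + (59 - 160*I*√5)) - 2752 = (-436 - 160*I*√5) - 2752 = -3188 - 160*I*√5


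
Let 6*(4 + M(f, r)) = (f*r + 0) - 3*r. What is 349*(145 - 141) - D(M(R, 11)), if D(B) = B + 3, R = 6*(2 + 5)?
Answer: 2651/2 ≈ 1325.5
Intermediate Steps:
R = 42 (R = 6*7 = 42)
M(f, r) = -4 - r/2 + f*r/6 (M(f, r) = -4 + ((f*r + 0) - 3*r)/6 = -4 + (f*r - 3*r)/6 = -4 + (-3*r + f*r)/6 = -4 + (-r/2 + f*r/6) = -4 - r/2 + f*r/6)
D(B) = 3 + B
349*(145 - 141) - D(M(R, 11)) = 349*(145 - 141) - (3 + (-4 - ½*11 + (⅙)*42*11)) = 349*4 - (3 + (-4 - 11/2 + 77)) = 1396 - (3 + 135/2) = 1396 - 1*141/2 = 1396 - 141/2 = 2651/2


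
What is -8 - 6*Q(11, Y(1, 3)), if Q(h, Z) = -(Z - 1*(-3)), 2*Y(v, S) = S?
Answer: 19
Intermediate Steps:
Y(v, S) = S/2
Q(h, Z) = -3 - Z (Q(h, Z) = -(Z + 3) = -(3 + Z) = -3 - Z)
-8 - 6*Q(11, Y(1, 3)) = -8 - 6*(-3 - 3/2) = -8 - 6*(-9/2) = -8 + 27 = 19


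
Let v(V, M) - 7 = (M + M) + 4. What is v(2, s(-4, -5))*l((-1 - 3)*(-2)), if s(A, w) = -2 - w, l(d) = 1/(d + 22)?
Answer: 17/30 ≈ 0.56667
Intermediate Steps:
l(d) = 1/(22 + d)
v(V, M) = 11 + 2*M (v(V, M) = 7 + ((M + M) + 4) = 7 + (2*M + 4) = 7 + (4 + 2*M) = 11 + 2*M)
v(2, s(-4, -5))*l((-1 - 3)*(-2)) = (11 + 2*(-2 - 1*(-5)))/(22 + (-1 - 3)*(-2)) = (11 + 2*(-2 + 5))/(22 - 4*(-2)) = (11 + 2*3)/(22 + 8) = (11 + 6)/30 = 17*(1/30) = 17/30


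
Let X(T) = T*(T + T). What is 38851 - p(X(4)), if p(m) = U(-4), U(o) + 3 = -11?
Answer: 38865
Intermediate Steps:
U(o) = -14 (U(o) = -3 - 11 = -14)
X(T) = 2*T² (X(T) = T*(2*T) = 2*T²)
p(m) = -14
38851 - p(X(4)) = 38851 - 1*(-14) = 38851 + 14 = 38865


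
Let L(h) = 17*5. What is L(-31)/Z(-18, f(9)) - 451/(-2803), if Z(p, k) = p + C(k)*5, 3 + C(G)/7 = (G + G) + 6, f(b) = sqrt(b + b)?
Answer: 306596/4431543 + 350*sqrt(2)/1581 ≈ 0.38226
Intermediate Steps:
L(h) = 85
f(b) = sqrt(2)*sqrt(b) (f(b) = sqrt(2*b) = sqrt(2)*sqrt(b))
C(G) = 21 + 14*G (C(G) = -21 + 7*((G + G) + 6) = -21 + 7*(2*G + 6) = -21 + 7*(6 + 2*G) = -21 + (42 + 14*G) = 21 + 14*G)
Z(p, k) = 105 + p + 70*k (Z(p, k) = p + (21 + 14*k)*5 = p + (105 + 70*k) = 105 + p + 70*k)
L(-31)/Z(-18, f(9)) - 451/(-2803) = 85/(105 - 18 + 70*(sqrt(2)*sqrt(9))) - 451/(-2803) = 85/(105 - 18 + 70*(sqrt(2)*3)) - 451*(-1/2803) = 85/(105 - 18 + 70*(3*sqrt(2))) + 451/2803 = 85/(105 - 18 + 210*sqrt(2)) + 451/2803 = 85/(87 + 210*sqrt(2)) + 451/2803 = 451/2803 + 85/(87 + 210*sqrt(2))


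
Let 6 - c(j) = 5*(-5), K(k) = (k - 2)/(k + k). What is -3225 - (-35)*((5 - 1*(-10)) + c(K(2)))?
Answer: -1615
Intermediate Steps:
K(k) = (-2 + k)/(2*k) (K(k) = (-2 + k)/((2*k)) = (-2 + k)*(1/(2*k)) = (-2 + k)/(2*k))
c(j) = 31 (c(j) = 6 - 5*(-5) = 6 - 1*(-25) = 6 + 25 = 31)
-3225 - (-35)*((5 - 1*(-10)) + c(K(2))) = -3225 - (-35)*((5 - 1*(-10)) + 31) = -3225 - (-35)*((5 + 10) + 31) = -3225 - (-35)*(15 + 31) = -3225 - (-35)*46 = -3225 - 1*(-1610) = -3225 + 1610 = -1615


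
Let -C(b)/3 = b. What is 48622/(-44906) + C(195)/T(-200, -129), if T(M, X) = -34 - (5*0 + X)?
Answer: -3088910/426607 ≈ -7.2406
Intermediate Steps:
C(b) = -3*b
T(M, X) = -34 - X (T(M, X) = -34 - (0 + X) = -34 - X)
48622/(-44906) + C(195)/T(-200, -129) = 48622/(-44906) + (-3*195)/(-34 - 1*(-129)) = 48622*(-1/44906) - 585/(-34 + 129) = -24311/22453 - 585/95 = -24311/22453 - 585*1/95 = -24311/22453 - 117/19 = -3088910/426607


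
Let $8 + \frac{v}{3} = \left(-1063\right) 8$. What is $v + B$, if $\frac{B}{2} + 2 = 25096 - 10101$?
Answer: $4450$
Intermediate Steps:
$B = 29986$ ($B = -4 + 2 \left(25096 - 10101\right) = -4 + 2 \cdot 14995 = -4 + 29990 = 29986$)
$v = -25536$ ($v = -24 + 3 \left(\left(-1063\right) 8\right) = -24 + 3 \left(-8504\right) = -24 - 25512 = -25536$)
$v + B = -25536 + 29986 = 4450$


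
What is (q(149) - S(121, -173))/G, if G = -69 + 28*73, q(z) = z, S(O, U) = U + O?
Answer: 201/1975 ≈ 0.10177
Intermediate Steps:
S(O, U) = O + U
G = 1975 (G = -69 + 2044 = 1975)
(q(149) - S(121, -173))/G = (149 - (121 - 173))/1975 = (149 - 1*(-52))*(1/1975) = (149 + 52)*(1/1975) = 201*(1/1975) = 201/1975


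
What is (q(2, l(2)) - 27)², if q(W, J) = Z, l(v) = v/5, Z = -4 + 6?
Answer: 625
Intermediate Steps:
Z = 2
l(v) = v/5 (l(v) = v*(⅕) = v/5)
q(W, J) = 2
(q(2, l(2)) - 27)² = (2 - 27)² = (-25)² = 625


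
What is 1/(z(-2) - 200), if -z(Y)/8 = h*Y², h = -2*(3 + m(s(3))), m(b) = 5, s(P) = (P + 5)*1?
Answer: 1/312 ≈ 0.0032051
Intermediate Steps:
s(P) = 5 + P (s(P) = (5 + P)*1 = 5 + P)
h = -16 (h = -2*(3 + 5) = -2*8 = -16)
z(Y) = 128*Y² (z(Y) = -(-128)*Y² = 128*Y²)
1/(z(-2) - 200) = 1/(128*(-2)² - 200) = 1/(128*4 - 200) = 1/(512 - 200) = 1/312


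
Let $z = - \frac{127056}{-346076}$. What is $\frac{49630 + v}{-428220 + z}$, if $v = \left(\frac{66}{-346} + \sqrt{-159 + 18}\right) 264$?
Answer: $- \frac{371048757641}{3204750126984} - \frac{951709 i \sqrt{141}}{1543713934} \approx -0.11578 - 0.0073206 i$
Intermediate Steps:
$z = \frac{31764}{86519}$ ($z = \left(-127056\right) \left(- \frac{1}{346076}\right) = \frac{31764}{86519} \approx 0.36713$)
$v = - \frac{8712}{173} + 264 i \sqrt{141}$ ($v = \left(66 \left(- \frac{1}{346}\right) + \sqrt{-141}\right) 264 = \left(- \frac{33}{173} + i \sqrt{141}\right) 264 = - \frac{8712}{173} + 264 i \sqrt{141} \approx -50.358 + 3134.8 i$)
$\frac{49630 + v}{-428220 + z} = \frac{49630 - \left(\frac{8712}{173} - 264 i \sqrt{141}\right)}{-428220 + \frac{31764}{86519}} = \frac{\frac{8577278}{173} + 264 i \sqrt{141}}{- \frac{37049134416}{86519}} = \left(\frac{8577278}{173} + 264 i \sqrt{141}\right) \left(- \frac{86519}{37049134416}\right) = - \frac{371048757641}{3204750126984} - \frac{951709 i \sqrt{141}}{1543713934}$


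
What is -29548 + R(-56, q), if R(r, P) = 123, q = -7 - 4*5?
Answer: -29425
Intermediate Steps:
q = -27 (q = -7 - 20 = -27)
-29548 + R(-56, q) = -29548 + 123 = -29425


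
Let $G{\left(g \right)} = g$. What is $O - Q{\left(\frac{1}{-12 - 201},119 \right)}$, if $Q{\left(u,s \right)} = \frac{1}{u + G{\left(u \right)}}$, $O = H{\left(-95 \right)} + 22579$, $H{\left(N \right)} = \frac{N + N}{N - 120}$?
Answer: $\frac{1951029}{86} \approx 22686.0$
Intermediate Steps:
$H{\left(N \right)} = \frac{2 N}{-120 + N}$
$O = \frac{970935}{43}$ ($O = 2 \left(-95\right) \frac{1}{-120 - 95} + 22579 = 2 \left(-95\right) \frac{1}{-215} + 22579 = 2 \left(-95\right) \left(- \frac{1}{215}\right) + 22579 = \frac{38}{43} + 22579 = \frac{970935}{43} \approx 22580.0$)
$Q{\left(u,s \right)} = \frac{1}{2 u}$ ($Q{\left(u,s \right)} = \frac{1}{u + u} = \frac{1}{2 u}$)
$O - Q{\left(\frac{1}{-12 - 201},119 \right)} = \frac{970935}{43} - \frac{1}{2 \frac{1}{-12 - 201}} = \frac{970935}{43} - \frac{1}{2 \frac{1}{-213}} = \frac{970935}{43} - \frac{1}{2 \left(- \frac{1}{213}\right)} = \frac{970935}{43} - \frac{1}{2} \left(-213\right) = \frac{970935}{43} - - \frac{213}{2} = \frac{970935}{43} + \frac{213}{2} = \frac{1951029}{86}$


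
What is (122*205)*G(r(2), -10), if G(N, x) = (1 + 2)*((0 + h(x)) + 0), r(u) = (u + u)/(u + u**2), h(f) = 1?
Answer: 75030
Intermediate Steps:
r(u) = 2*u/(u + u**2) (r(u) = (2*u)/(u + u**2) = 2*u/(u + u**2))
G(N, x) = 3 (G(N, x) = (1 + 2)*((0 + 1) + 0) = 3*(1 + 0) = 3*1 = 3)
(122*205)*G(r(2), -10) = (122*205)*3 = 25010*3 = 75030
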